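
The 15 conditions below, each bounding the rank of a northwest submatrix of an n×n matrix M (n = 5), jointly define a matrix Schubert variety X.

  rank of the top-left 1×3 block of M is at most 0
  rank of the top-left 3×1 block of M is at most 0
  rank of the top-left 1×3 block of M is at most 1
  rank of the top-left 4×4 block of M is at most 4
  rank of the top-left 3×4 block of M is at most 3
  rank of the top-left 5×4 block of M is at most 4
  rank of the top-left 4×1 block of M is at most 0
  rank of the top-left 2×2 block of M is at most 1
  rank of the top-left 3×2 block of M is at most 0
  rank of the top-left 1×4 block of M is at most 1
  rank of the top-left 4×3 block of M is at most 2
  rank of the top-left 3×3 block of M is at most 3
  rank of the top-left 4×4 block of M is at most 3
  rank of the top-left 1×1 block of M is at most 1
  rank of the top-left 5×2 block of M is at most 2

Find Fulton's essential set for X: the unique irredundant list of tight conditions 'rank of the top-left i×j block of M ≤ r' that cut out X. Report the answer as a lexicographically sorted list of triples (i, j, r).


The tightest implied rank at each (i,j), from the 15 conditions:

  0 0 0 1 1
  0 0 1 2 2
  0 0 1 2 3
  0 1 2 3 4
  1 2 3 4 5

the unique w with this rank table is (4, 3, 5, 2, 1).

Fulton essential set (3 of the 8 Rothe cells):

[(1, 3, 0), (3, 2, 0), (4, 1, 0)]


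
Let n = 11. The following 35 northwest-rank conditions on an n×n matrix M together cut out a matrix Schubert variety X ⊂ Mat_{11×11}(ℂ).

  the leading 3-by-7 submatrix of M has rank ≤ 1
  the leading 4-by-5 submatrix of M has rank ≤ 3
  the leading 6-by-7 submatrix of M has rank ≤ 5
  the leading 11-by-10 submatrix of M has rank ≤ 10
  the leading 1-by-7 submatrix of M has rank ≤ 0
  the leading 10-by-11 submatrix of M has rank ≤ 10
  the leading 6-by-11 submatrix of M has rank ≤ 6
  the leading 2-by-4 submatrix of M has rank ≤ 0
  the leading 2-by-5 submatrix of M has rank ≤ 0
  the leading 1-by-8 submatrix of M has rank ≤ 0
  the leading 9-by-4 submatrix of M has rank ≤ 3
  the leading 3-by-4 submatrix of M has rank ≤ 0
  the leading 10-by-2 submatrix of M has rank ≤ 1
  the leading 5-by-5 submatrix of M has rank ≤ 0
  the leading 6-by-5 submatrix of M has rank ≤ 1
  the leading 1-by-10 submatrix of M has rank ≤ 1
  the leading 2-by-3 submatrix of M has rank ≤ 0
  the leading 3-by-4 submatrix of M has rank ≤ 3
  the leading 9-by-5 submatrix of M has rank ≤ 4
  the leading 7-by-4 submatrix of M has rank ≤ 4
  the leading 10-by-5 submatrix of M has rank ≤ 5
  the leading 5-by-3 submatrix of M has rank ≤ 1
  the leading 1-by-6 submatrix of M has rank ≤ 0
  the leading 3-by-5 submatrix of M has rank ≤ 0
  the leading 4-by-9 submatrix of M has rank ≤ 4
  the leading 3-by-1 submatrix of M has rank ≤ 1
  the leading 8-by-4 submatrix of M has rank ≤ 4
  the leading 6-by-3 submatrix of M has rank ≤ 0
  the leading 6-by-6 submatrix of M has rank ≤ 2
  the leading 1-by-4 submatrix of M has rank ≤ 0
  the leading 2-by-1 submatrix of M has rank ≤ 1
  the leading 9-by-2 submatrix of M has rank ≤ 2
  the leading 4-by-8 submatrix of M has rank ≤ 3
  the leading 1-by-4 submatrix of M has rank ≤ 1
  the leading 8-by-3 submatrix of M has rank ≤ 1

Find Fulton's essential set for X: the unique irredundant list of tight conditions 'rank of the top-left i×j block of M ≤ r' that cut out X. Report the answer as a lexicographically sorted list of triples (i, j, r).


Propagating the 35 rank bounds to every northwest block:

  i=1: 0, 0, 0, 0, 0, 0, 0, 0, 1, 1, 1
  i=2: 0, 0, 0, 0, 0, 1, 1, 1, 2, 2, 2
  i=3: 0, 0, 0, 0, 0, 1, 1, 2, 3, 3, 3
  i=4: 0, 0, 0, 0, 0, 1, 2, 3, 4, 4, 4
  i=5: 0, 0, 0, 0, 0, 1, 2, 3, 4, 5, 5
  i=6: 0, 0, 0, 1, 1, 2, 3, 4, 5, 6, 6
  i=7: 1, 1, 1, 2, 2, 3, 4, 5, 6, 7, 7
  i=8: 1, 1, 1, 2, 3, 4, 5, 6, 7, 8, 8
  i=9: 1, 1, 2, 3, 4, 5, 6, 7, 8, 9, 9
  i=10: 1, 1, 2, 3, 4, 5, 6, 7, 8, 9, 10
  i=11: 1, 2, 3, 4, 5, 6, 7, 8, 9, 10, 11

so w = (9, 6, 8, 7, 10, 4, 1, 5, 3, 11, 2).

6 SE-corners of the 36-cell Rothe diagram give Ess(w):

[(1, 8, 0), (3, 7, 1), (5, 5, 0), (6, 3, 0), (8, 3, 1), (10, 2, 1)]


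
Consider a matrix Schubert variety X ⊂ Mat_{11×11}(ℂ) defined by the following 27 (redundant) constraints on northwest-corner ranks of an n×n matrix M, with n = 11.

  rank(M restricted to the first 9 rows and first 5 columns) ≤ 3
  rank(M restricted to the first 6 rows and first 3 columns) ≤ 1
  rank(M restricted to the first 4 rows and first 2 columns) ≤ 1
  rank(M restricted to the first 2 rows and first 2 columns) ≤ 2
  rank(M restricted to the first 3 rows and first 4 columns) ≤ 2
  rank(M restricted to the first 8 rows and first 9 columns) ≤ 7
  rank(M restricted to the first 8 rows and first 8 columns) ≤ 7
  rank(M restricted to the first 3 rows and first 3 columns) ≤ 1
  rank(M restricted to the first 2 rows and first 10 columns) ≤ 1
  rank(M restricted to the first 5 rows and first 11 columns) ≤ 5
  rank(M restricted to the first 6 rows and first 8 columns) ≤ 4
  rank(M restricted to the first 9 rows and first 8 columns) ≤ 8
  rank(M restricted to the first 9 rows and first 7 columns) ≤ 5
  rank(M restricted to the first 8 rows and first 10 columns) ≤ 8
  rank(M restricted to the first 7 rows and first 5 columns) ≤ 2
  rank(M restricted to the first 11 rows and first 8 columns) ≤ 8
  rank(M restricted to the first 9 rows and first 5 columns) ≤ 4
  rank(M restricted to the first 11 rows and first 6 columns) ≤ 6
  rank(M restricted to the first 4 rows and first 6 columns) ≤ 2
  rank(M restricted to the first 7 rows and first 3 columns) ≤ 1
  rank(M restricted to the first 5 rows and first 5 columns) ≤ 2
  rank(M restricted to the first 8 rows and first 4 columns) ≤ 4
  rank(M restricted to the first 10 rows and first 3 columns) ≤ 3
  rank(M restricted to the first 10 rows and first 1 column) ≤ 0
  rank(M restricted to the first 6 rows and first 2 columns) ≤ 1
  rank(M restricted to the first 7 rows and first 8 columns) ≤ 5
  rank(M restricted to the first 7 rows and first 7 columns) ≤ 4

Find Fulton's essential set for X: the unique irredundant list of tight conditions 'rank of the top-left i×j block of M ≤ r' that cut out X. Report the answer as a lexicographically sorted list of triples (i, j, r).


Computing R[i][j] = min implied NW-rank bound (n=11, 27 conditions):

  0 | 1 | 1 | 1 | 1 | 1 | 1 | 1 | 1 | 1 | 1
  0 | 1 | 1 | 1 | 1 | 1 | 1 | 1 | 1 | 1 | 2
  0 | 1 | 1 | 2 | 2 | 2 | 2 | 2 | 2 | 2 | 3
  0 | 1 | 1 | 2 | 2 | 2 | 3 | 3 | 3 | 3 | 4
  0 | 1 | 1 | 2 | 2 | 3 | 4 | 4 | 4 | 4 | 5
  0 | 1 | 1 | 2 | 2 | 3 | 4 | 4 | 5 | 5 | 6
  0 | 1 | 1 | 2 | 2 | 3 | 4 | 5 | 6 | 6 | 7
  0 | 1 | 2 | 3 | 3 | 4 | 5 | 6 | 7 | 7 | 8
  0 | 1 | 2 | 3 | 3 | 4 | 5 | 6 | 7 | 8 | 9
  0 | 1 | 2 | 3 | 4 | 5 | 6 | 7 | 8 | 9 | 10
  1 | 2 | 3 | 4 | 5 | 6 | 7 | 8 | 9 | 10 | 11

reading off 1-entries of Δ²R: w = (2, 11, 4, 7, 6, 9, 8, 3, 10, 5, 1).

7 SE-corners of the 30-cell Rothe diagram give Ess(w):

[(2, 10, 1), (4, 6, 2), (6, 8, 4), (7, 3, 1), (7, 5, 2), (9, 5, 3), (10, 1, 0)]


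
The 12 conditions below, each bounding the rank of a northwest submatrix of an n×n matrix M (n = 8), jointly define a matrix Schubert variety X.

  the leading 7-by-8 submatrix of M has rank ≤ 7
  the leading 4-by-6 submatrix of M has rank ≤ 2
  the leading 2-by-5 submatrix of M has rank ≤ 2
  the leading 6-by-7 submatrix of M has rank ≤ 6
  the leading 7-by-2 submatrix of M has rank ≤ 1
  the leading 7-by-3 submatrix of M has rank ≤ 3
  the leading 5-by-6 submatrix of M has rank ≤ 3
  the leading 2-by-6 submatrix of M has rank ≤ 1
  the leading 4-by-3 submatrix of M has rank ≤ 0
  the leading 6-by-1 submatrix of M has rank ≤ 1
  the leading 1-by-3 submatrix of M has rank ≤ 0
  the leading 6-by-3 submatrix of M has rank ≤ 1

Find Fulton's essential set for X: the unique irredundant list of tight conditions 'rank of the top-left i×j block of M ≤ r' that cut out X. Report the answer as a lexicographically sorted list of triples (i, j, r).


Recovering R(i,j) via the rank-extension bound from the 12 conditions:

  row 1: 0, 0, 0, 1, 1, 1, 1, 1
  row 2: 0, 0, 0, 1, 1, 1, 2, 2
  row 3: 0, 0, 0, 1, 2, 2, 3, 3
  row 4: 0, 0, 0, 1, 2, 2, 3, 4
  row 5: 1, 1, 1, 2, 3, 3, 4, 5
  row 6: 1, 1, 1, 2, 3, 4, 5, 6
  row 7: 1, 1, 2, 3, 4, 5, 6, 7
  row 8: 1, 2, 3, 4, 5, 6, 7, 8

the unique w with this rank table is (4, 7, 5, 8, 1, 6, 3, 2).

Fulton essential set (5 of the 18 Rothe cells):

[(2, 6, 1), (4, 3, 0), (4, 6, 2), (6, 3, 1), (7, 2, 1)]


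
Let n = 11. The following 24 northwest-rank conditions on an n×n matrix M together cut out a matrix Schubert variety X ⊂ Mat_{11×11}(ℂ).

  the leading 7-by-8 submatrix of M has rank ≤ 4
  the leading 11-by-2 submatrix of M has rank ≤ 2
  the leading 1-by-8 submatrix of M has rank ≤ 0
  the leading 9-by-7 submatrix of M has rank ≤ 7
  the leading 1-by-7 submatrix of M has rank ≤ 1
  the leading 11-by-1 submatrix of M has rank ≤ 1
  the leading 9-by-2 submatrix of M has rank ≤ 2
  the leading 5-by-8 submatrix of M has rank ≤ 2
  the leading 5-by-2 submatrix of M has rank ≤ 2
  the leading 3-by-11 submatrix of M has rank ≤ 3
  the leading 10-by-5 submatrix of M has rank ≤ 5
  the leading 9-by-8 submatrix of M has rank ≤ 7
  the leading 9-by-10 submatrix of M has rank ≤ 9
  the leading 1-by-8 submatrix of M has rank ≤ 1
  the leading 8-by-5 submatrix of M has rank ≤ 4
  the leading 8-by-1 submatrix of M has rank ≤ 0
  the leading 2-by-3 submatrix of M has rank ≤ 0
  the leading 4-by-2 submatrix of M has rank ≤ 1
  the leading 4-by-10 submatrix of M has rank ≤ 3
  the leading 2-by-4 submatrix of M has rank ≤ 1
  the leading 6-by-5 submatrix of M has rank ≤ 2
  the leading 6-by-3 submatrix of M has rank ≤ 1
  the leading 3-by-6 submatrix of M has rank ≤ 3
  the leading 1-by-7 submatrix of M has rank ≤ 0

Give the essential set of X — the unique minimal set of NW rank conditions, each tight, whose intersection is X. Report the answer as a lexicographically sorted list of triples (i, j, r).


Reconstructing r_w from the 24 given conditions:

  i=1: 0, 0, 0, 0, 0, 0, 0, 0, 1, 1, 1
  i=2: 0, 0, 0, 1, 1, 1, 1, 1, 2, 2, 2
  i=3: 0, 1, 1, 2, 2, 2, 2, 2, 3, 3, 3
  i=4: 0, 1, 1, 2, 2, 2, 2, 2, 3, 3, 4
  i=5: 0, 1, 1, 2, 2, 2, 2, 2, 3, 4, 5
  i=6: 0, 1, 1, 2, 2, 3, 3, 3, 4, 5, 6
  i=7: 0, 1, 2, 3, 3, 4, 4, 4, 5, 6, 7
  i=8: 0, 1, 2, 3, 4, 5, 5, 5, 6, 7, 8
  i=9: 1, 2, 3, 4, 5, 6, 6, 6, 7, 8, 9
  i=10: 1, 2, 3, 4, 5, 6, 7, 7, 8, 9, 10
  i=11: 1, 2, 3, 4, 5, 6, 7, 8, 9, 10, 11

the unique w with this rank table is (9, 4, 2, 11, 10, 6, 3, 5, 1, 7, 8).

|D(w)|=30, |Ess(w)|=7:

[(1, 8, 0), (2, 3, 0), (4, 10, 3), (5, 8, 2), (6, 3, 1), (6, 5, 2), (8, 1, 0)]


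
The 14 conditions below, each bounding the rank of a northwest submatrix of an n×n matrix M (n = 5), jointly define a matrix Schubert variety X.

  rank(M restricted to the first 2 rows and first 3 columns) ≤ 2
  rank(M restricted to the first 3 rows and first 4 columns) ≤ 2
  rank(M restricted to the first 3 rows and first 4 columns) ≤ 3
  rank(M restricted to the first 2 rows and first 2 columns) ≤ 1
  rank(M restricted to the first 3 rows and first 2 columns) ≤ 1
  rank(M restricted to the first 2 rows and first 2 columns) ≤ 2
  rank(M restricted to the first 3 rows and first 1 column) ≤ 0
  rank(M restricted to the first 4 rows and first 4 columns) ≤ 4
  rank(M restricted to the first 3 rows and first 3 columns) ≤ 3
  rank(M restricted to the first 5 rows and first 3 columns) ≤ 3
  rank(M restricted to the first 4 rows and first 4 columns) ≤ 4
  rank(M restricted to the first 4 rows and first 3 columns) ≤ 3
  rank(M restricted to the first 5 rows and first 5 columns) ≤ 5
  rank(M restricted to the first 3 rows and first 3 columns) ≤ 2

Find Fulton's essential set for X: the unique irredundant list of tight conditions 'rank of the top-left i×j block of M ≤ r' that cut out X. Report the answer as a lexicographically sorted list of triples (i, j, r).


Propagating the 14 rank bounds to every northwest block:

  0  1  1  1  1
  0  1  2  2  2
  0  1  2  2  3
  1  2  3  3  4
  1  2  3  4  5

hence w(1..5) = (2, 3, 5, 1, 4).

|D(w)|=4, |Ess(w)|=2:

[(3, 1, 0), (3, 4, 2)]


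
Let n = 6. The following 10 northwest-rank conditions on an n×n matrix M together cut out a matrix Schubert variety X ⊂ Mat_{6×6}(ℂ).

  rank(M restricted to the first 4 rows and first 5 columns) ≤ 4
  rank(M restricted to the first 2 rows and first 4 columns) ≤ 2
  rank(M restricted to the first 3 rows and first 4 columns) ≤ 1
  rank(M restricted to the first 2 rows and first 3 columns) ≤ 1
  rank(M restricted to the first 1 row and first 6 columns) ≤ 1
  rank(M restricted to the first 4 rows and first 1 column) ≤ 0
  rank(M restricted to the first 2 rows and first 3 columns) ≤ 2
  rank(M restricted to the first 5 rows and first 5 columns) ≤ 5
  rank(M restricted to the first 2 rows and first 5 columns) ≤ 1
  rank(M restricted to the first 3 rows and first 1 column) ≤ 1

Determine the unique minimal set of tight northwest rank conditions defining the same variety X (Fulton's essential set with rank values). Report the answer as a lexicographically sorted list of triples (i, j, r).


Computing R[i][j] = min implied NW-rank bound (n=6, 10 conditions):

  0 | 1 | 1 | 1 | 1 | 1
  0 | 1 | 1 | 1 | 1 | 2
  0 | 1 | 1 | 1 | 2 | 3
  0 | 1 | 2 | 2 | 3 | 4
  1 | 2 | 3 | 3 | 4 | 5
  1 | 2 | 3 | 4 | 5 | 6

reading off 1-entries of Δ²R: w = (2, 6, 5, 3, 1, 4).

Rothe diagram D(w) (9 cells), 3 SE-corners (essential conditions):

[(2, 5, 1), (3, 4, 1), (4, 1, 0)]


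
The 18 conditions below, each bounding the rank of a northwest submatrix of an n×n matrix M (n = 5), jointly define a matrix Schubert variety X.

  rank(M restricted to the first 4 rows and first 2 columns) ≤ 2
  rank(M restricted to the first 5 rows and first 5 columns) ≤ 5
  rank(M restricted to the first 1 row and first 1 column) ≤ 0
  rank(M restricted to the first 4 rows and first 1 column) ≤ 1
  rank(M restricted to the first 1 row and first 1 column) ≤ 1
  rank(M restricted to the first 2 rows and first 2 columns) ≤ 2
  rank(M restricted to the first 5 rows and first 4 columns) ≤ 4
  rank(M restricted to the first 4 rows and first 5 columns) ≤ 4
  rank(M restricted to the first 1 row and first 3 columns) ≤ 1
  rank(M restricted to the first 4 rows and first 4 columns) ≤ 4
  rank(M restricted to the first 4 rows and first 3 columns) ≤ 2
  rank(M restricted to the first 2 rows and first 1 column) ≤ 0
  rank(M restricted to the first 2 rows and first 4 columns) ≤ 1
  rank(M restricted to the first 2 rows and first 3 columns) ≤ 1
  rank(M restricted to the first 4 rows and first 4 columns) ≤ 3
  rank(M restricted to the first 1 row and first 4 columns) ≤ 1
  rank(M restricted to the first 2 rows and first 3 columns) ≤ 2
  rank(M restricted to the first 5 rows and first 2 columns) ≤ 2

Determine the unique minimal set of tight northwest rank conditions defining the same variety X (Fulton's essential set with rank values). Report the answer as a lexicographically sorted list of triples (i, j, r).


Reconstructing r_w from the 18 given conditions:

  i=1: 0  1  1  1  1
  i=2: 0  1  1  1  2
  i=3: 1  2  2  2  3
  i=4: 1  2  2  3  4
  i=5: 1  2  3  4  5

giving w = (2, 5, 1, 4, 3) via Δ²R.

3 SE-corners of the 5-cell Rothe diagram give Ess(w):

[(2, 1, 0), (2, 4, 1), (4, 3, 2)]


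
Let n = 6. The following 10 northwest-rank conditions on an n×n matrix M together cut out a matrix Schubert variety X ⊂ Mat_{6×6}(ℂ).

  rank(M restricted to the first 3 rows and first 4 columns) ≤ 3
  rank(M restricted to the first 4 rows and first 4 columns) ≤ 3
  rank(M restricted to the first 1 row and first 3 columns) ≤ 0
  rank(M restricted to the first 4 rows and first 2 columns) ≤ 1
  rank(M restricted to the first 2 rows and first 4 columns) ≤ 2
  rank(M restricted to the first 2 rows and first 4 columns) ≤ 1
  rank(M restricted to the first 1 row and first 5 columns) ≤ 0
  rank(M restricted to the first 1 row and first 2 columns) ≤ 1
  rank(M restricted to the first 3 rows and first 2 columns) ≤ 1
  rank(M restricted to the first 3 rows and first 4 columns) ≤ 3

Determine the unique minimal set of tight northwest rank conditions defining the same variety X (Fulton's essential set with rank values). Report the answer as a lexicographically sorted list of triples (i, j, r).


Recovering R(i,j) via the rank-extension bound from the 10 conditions:

  R[1]: 0, 0, 0, 0, 0, 1
  R[2]: 1, 1, 1, 1, 1, 2
  R[3]: 1, 1, 2, 2, 2, 3
  R[4]: 1, 1, 2, 3, 3, 4
  R[5]: 1, 2, 3, 4, 4, 5
  R[6]: 1, 2, 3, 4, 5, 6

reading off 1-entries of Δ²R: w = (6, 1, 3, 4, 2, 5).

|D(w)|=7, |Ess(w)|=2:

[(1, 5, 0), (4, 2, 1)]


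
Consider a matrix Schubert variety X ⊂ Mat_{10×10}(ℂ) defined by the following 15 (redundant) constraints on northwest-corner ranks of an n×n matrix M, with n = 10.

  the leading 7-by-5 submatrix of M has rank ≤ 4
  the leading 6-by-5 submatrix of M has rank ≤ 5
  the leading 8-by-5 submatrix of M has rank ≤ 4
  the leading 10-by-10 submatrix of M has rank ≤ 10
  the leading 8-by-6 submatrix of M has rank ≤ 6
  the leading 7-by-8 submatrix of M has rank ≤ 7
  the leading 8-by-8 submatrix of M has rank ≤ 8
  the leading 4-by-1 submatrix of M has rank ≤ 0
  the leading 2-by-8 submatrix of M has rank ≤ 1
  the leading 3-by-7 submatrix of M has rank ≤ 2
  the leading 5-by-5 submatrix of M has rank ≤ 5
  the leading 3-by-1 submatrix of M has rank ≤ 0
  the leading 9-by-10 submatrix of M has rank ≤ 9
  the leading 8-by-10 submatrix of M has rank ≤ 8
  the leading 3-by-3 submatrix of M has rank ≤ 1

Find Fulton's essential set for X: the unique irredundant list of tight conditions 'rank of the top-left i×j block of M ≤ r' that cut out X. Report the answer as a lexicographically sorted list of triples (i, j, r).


The tightest implied rank at each (i,j), from the 15 conditions:

  i=1: 0 | 1 | 1 | 1 | 1 | 1 | 1 | 1 | 1 | 1
  i=2: 0 | 1 | 1 | 1 | 1 | 1 | 1 | 1 | 2 | 2
  i=3: 0 | 1 | 1 | 2 | 2 | 2 | 2 | 2 | 3 | 3
  i=4: 0 | 1 | 2 | 3 | 3 | 3 | 3 | 3 | 4 | 4
  i=5: 1 | 2 | 3 | 4 | 4 | 4 | 4 | 4 | 5 | 5
  i=6: 1 | 2 | 3 | 4 | 4 | 5 | 5 | 5 | 6 | 6
  i=7: 1 | 2 | 3 | 4 | 4 | 5 | 6 | 6 | 7 | 7
  i=8: 1 | 2 | 3 | 4 | 4 | 5 | 6 | 7 | 8 | 8
  i=9: 1 | 2 | 3 | 4 | 5 | 6 | 7 | 8 | 9 | 9
  i=10: 1 | 2 | 3 | 4 | 5 | 6 | 7 | 8 | 9 | 10

hence w(1..10) = (2, 9, 4, 3, 1, 6, 7, 8, 5, 10).

4 SE-corners of the 14-cell Rothe diagram give Ess(w):

[(2, 8, 1), (3, 3, 1), (4, 1, 0), (8, 5, 4)]


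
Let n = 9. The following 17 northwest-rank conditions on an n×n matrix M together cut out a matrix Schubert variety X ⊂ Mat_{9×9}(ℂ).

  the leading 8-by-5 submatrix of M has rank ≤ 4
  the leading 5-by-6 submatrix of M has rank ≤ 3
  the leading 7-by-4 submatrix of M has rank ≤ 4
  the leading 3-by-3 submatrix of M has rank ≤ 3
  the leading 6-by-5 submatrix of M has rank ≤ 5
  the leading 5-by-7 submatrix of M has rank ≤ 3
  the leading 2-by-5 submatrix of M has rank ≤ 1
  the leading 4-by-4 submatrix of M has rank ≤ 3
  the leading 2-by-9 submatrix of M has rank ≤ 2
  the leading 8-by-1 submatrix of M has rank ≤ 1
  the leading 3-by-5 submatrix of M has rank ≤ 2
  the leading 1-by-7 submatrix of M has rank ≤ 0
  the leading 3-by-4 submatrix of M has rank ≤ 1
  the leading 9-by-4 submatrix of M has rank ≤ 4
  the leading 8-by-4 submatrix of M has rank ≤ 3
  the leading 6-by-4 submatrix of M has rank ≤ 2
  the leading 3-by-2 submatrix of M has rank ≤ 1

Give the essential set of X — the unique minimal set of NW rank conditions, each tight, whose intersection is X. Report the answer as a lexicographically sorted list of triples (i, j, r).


Rank table r_w(9×9) implied by the 17 constraints:

  i=1: 0  0  0  0  0  0  0  1  1
  i=2: 1  1  1  1  1  1  1  2  2
  i=3: 1  1  1  1  2  2  2  3  3
  i=4: 1  2  2  2  3  3  3  4  4
  i=5: 1  2  2  2  3  3  3  4  5
  i=6: 1  2  2  2  3  4  4  5  6
  i=7: 1  2  3  3  4  5  5  6  7
  i=8: 1  2  3  3  4  5  6  7  8
  i=9: 1  2  3  4  5  6  7  8  9

giving w = (8, 1, 5, 2, 9, 6, 3, 7, 4) via Δ²R.

5 SE-corners of the 17-cell Rothe diagram give Ess(w):

[(1, 7, 0), (3, 4, 1), (5, 7, 3), (6, 4, 2), (8, 4, 3)]


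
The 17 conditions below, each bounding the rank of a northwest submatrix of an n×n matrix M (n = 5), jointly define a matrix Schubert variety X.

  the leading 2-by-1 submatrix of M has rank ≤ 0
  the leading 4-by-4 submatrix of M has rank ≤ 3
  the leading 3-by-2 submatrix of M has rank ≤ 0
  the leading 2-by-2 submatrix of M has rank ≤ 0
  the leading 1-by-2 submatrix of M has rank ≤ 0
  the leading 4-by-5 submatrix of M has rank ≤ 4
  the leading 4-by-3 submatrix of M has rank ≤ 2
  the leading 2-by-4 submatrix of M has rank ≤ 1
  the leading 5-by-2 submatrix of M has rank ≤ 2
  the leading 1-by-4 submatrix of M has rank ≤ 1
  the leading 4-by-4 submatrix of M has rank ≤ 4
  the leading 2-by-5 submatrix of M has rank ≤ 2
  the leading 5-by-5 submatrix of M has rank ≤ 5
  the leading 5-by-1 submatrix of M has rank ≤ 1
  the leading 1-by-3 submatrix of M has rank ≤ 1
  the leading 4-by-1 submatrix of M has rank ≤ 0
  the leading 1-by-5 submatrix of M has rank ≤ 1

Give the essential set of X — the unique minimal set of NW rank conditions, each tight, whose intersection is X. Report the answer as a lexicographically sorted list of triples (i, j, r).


Recovering R(i,j) via the rank-extension bound from the 17 conditions:

  0, 0, 1, 1, 1
  0, 0, 1, 1, 2
  0, 0, 1, 2, 3
  0, 1, 2, 3, 4
  1, 2, 3, 4, 5

reading off 1-entries of Δ²R: w = (3, 5, 4, 2, 1).

D(w) has 8 cells with 3 SE-corners; essential set:

[(2, 4, 1), (3, 2, 0), (4, 1, 0)]


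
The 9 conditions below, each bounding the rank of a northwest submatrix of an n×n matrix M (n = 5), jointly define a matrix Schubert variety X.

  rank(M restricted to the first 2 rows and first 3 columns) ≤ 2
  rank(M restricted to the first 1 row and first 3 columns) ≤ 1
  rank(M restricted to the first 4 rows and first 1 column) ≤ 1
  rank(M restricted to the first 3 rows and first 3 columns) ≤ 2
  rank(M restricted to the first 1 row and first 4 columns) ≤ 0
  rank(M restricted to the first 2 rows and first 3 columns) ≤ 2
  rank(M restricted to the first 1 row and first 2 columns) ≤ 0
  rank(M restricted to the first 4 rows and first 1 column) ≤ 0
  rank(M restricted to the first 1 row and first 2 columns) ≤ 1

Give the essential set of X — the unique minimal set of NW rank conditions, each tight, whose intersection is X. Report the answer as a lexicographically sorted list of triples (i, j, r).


Computing R[i][j] = min implied NW-rank bound (n=5, 9 conditions):

  0, 0, 0, 0, 1
  0, 1, 1, 1, 2
  0, 1, 2, 2, 3
  0, 1, 2, 3, 4
  1, 2, 3, 4, 5

reading off 1-entries of Δ²R: w = (5, 2, 3, 4, 1).

D(w) has 7 cells with 2 SE-corners; essential set:

[(1, 4, 0), (4, 1, 0)]


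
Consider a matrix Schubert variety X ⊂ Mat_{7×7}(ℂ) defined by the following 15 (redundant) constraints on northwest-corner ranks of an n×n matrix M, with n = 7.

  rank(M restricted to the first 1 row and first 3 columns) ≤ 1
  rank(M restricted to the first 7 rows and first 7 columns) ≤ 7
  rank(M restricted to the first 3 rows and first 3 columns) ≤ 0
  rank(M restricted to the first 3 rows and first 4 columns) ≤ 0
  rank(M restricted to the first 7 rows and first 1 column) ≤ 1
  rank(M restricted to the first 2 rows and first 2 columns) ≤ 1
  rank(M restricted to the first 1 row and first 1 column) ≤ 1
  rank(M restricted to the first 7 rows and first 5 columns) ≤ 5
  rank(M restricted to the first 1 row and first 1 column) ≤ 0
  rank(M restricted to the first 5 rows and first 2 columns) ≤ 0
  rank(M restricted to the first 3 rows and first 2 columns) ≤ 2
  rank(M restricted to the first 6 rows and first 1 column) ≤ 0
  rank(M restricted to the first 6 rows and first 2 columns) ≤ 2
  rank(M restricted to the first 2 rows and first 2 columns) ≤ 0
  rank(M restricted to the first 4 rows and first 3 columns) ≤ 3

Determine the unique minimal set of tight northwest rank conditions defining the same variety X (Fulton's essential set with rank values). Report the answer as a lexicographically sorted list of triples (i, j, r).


Computing R[i][j] = min implied NW-rank bound (n=7, 15 conditions):

  i=1: 0, 0, 0, 0, 1, 1, 1
  i=2: 0, 0, 0, 0, 1, 2, 2
  i=3: 0, 0, 0, 0, 1, 2, 3
  i=4: 0, 0, 1, 1, 2, 3, 4
  i=5: 0, 0, 1, 2, 3, 4, 5
  i=6: 0, 1, 2, 3, 4, 5, 6
  i=7: 1, 2, 3, 4, 5, 6, 7

the unique w with this rank table is (5, 6, 7, 3, 4, 2, 1).

D(w) has 17 cells with 3 SE-corners; essential set:

[(3, 4, 0), (5, 2, 0), (6, 1, 0)]


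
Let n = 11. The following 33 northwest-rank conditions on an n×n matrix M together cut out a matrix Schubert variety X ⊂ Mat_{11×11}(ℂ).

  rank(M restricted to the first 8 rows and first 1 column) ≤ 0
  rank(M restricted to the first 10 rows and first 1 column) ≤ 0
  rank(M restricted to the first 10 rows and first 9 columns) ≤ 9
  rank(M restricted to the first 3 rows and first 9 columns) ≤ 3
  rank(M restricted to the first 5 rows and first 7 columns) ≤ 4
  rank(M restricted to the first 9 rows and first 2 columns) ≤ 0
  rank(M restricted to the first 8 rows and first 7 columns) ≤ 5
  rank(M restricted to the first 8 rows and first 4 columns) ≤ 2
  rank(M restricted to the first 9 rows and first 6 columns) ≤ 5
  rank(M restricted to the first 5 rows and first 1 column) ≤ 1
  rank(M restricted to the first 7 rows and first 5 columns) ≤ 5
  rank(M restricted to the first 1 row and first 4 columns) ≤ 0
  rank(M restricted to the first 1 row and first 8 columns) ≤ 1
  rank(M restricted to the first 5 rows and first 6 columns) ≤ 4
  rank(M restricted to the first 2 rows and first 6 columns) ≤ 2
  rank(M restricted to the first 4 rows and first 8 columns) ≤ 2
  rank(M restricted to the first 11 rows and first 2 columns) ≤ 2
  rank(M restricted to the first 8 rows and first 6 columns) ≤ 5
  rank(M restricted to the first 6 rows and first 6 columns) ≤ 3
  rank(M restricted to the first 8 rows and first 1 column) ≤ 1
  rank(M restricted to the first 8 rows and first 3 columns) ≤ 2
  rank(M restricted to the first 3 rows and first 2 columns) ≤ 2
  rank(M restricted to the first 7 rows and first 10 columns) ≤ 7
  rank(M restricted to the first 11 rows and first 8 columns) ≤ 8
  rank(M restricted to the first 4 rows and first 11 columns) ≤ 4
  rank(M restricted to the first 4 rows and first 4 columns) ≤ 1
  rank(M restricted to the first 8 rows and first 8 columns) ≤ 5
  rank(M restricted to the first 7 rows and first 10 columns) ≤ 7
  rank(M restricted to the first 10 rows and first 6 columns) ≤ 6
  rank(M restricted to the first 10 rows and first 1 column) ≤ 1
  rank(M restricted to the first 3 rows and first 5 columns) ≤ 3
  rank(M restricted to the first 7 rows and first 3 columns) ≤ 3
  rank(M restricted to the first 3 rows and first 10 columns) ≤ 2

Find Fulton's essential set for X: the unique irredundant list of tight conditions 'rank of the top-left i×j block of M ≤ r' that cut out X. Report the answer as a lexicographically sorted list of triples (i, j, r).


Propagating the 33 rank bounds to every northwest block:

  i=1: 0 0 0 0 1 1 1 1 1 1 1
  i=2: 0 0 1 1 2 2 2 2 2 2 2
  i=3: 0 0 1 1 2 2 2 2 2 2 3
  i=4: 0 0 1 1 2 2 2 2 3 3 4
  i=5: 0 0 1 2 3 3 3 3 4 4 5
  i=6: 0 0 1 2 3 3 4 4 5 5 6
  i=7: 0 0 1 2 3 4 5 5 6 6 7
  i=8: 0 0 1 2 3 4 5 5 6 7 8
  i=9: 0 0 1 2 3 4 5 6 7 8 9
  i=10: 0 1 2 3 4 5 6 7 8 9 10
  i=11: 1 2 3 4 5 6 7 8 9 10 11

hence w(1..11) = (5, 3, 11, 9, 4, 7, 6, 10, 8, 2, 1).

|D(w)|=33, |Ess(w)|=8:

[(1, 4, 0), (3, 10, 2), (4, 4, 1), (4, 8, 2), (6, 6, 3), (8, 8, 5), (9, 2, 0), (10, 1, 0)]


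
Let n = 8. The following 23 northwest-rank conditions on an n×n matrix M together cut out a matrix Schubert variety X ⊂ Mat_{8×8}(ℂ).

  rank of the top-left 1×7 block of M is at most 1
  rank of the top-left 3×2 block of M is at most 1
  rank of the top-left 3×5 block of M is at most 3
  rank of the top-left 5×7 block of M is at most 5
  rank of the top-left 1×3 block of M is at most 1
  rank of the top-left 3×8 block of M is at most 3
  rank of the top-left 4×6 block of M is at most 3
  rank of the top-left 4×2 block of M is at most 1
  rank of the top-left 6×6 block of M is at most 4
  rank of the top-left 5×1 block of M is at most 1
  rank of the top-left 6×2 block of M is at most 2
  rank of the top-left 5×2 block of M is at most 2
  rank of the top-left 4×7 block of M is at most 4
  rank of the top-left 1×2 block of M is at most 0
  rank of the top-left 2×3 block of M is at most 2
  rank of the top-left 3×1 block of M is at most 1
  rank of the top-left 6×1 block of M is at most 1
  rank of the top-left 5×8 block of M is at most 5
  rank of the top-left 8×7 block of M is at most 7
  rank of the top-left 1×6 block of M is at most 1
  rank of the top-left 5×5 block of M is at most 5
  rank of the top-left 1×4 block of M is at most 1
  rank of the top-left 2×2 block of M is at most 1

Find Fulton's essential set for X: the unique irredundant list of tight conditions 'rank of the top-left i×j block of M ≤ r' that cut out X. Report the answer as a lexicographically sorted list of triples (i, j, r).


Rank table r_w(8×8) implied by the 23 constraints:

  0  0  1  1  1  1  1  1
  1  1  2  2  2  2  2  2
  1  1  2  3  3  3  3  3
  1  1  2  3  3  3  4  4
  1  2  3  4  4  4  5  5
  1  2  3  4  4  4  5  6
  1  2  3  4  5  5  6  7
  1  2  3  4  5  6  7  8

reading off 1-entries of Δ²R: w = (3, 1, 4, 7, 2, 8, 5, 6).

Fulton essential set (4 of the 8 Rothe cells):

[(1, 2, 0), (4, 2, 1), (4, 6, 3), (6, 6, 4)]


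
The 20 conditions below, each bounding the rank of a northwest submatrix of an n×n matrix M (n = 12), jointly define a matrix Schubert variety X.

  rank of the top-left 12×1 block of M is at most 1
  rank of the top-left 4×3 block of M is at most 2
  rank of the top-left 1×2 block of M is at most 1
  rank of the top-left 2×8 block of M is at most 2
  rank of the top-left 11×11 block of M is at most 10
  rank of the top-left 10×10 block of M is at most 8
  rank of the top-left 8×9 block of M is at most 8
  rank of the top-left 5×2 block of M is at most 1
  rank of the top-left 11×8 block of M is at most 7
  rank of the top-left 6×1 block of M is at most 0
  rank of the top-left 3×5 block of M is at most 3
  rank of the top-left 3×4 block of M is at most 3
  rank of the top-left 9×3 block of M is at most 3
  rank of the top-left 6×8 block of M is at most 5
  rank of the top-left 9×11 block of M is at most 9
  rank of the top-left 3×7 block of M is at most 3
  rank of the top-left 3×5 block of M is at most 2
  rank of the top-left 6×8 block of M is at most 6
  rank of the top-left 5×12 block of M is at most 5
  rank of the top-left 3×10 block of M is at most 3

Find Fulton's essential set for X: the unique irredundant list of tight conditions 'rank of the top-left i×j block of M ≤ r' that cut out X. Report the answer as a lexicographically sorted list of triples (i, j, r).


Rank table r_w(12×12) implied by the 20 constraints:

  R[1]: 0 1 1 1 1 1 1 1 1 1 1 1
  R[2]: 0 1 2 2 2 2 2 2 2 2 2 2
  R[3]: 0 1 2 2 2 3 3 3 3 3 3 3
  R[4]: 0 1 2 3 3 4 4 4 4 4 4 4
  R[5]: 0 1 2 3 4 5 5 5 5 5 5 5
  R[6]: 0 1 2 3 4 5 5 5 6 6 6 6
  R[7]: 1 2 3 4 5 6 6 6 7 7 7 7
  R[8]: 1 2 3 4 5 6 7 7 8 8 8 8
  R[9]: 1 2 3 4 5 6 7 7 8 8 9 9
  R[10]: 1 2 3 4 5 6 7 7 8 8 9 10
  R[11]: 1 2 3 4 5 6 7 7 8 9 10 11
  R[12]: 1 2 3 4 5 6 7 8 9 10 11 12

so w = (2, 3, 6, 4, 5, 9, 1, 7, 11, 12, 10, 8).

Fulton essential set (5 of the 15 Rothe cells):

[(3, 5, 2), (6, 1, 0), (6, 8, 5), (10, 10, 8), (11, 8, 7)]


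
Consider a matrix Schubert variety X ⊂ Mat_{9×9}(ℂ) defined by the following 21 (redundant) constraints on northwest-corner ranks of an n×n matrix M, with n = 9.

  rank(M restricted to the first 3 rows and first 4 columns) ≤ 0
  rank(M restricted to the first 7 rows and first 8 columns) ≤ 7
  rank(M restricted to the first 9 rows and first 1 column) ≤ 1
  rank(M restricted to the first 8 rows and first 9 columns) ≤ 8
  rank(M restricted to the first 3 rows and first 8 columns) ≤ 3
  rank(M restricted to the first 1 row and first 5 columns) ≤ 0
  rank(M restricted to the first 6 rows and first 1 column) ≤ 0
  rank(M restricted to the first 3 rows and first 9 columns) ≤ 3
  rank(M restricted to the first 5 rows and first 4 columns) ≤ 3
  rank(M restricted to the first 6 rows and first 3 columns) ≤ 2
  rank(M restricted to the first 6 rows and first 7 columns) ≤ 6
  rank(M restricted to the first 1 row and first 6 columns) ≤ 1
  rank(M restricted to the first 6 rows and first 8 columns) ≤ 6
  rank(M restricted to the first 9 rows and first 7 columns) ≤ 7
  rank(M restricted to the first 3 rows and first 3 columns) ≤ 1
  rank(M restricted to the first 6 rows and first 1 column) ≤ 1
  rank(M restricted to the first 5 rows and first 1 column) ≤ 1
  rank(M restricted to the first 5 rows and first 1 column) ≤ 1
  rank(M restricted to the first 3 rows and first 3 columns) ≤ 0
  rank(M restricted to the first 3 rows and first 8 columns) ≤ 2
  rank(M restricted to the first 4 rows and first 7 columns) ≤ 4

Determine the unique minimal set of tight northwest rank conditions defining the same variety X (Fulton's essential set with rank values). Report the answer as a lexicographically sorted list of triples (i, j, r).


Recovering R(i,j) via the rank-extension bound from the 21 conditions:

  row 1: 0  0  0  0  0  1  1  1  1
  row 2: 0  0  0  0  1  2  2  2  2
  row 3: 0  0  0  0  1  2  2  2  3
  row 4: 0  1  1  1  2  3  3  3  4
  row 5: 0  1  2  2  3  4  4  4  5
  row 6: 0  1  2  3  4  5  5  5  6
  row 7: 1  2  3  4  5  6  6  6  7
  row 8: 1  2  3  4  5  6  7  7  8
  row 9: 1  2  3  4  5  6  7  8  9

reading off 1-entries of Δ²R: w = (6, 5, 9, 2, 3, 4, 1, 7, 8).

Fulton essential set (4 of the 18 Rothe cells):

[(1, 5, 0), (3, 4, 0), (3, 8, 2), (6, 1, 0)]


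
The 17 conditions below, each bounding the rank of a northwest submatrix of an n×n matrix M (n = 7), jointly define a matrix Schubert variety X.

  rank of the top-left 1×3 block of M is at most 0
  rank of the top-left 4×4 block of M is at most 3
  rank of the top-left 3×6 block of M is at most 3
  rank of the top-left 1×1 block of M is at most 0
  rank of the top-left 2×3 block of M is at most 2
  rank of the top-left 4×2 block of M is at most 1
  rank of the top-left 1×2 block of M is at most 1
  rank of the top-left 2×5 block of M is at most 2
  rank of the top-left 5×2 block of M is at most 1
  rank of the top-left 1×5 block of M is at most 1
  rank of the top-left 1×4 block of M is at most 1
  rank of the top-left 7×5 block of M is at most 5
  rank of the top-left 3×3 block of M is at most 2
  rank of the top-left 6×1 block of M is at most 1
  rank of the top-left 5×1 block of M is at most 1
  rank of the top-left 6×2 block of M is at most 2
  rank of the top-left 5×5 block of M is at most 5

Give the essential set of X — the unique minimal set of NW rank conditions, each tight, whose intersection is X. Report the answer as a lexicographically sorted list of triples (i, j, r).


The tightest implied rank at each (i,j), from the 17 conditions:

  row 1: 0, 0, 0, 1, 1, 1, 1
  row 2: 1, 1, 1, 2, 2, 2, 2
  row 3: 1, 1, 2, 3, 3, 3, 3
  row 4: 1, 1, 2, 3, 4, 4, 4
  row 5: 1, 1, 2, 3, 4, 5, 5
  row 6: 1, 2, 3, 4, 5, 6, 6
  row 7: 1, 2, 3, 4, 5, 6, 7

so w = (4, 1, 3, 5, 6, 2, 7).

|D(w)|=6, |Ess(w)|=2:

[(1, 3, 0), (5, 2, 1)]


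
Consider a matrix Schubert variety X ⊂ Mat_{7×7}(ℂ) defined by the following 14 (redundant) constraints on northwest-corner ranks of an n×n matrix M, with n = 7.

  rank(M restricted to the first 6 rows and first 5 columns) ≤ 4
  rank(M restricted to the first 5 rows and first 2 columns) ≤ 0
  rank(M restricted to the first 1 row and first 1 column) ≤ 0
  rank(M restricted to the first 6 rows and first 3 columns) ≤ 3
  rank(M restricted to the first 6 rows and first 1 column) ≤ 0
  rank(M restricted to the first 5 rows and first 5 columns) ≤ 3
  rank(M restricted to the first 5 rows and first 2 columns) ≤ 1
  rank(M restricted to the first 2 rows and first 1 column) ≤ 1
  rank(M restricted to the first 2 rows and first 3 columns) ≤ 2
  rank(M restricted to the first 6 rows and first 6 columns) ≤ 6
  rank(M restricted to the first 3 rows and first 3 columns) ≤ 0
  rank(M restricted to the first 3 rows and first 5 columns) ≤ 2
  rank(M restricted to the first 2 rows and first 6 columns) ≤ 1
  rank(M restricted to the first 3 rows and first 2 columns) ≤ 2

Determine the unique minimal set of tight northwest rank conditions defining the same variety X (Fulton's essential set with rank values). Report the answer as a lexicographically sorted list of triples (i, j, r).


Reconstructing r_w from the 14 given conditions:

  0 | 0 | 0 | 1 | 1 | 1 | 1
  0 | 0 | 0 | 1 | 1 | 1 | 2
  0 | 0 | 0 | 1 | 2 | 2 | 3
  0 | 0 | 1 | 2 | 3 | 3 | 4
  0 | 0 | 1 | 2 | 3 | 4 | 5
  0 | 1 | 2 | 3 | 4 | 5 | 6
  1 | 2 | 3 | 4 | 5 | 6 | 7

giving w = (4, 7, 5, 3, 6, 2, 1) via Δ²R.

|D(w)|=16, |Ess(w)|=4:

[(2, 6, 1), (3, 3, 0), (5, 2, 0), (6, 1, 0)]


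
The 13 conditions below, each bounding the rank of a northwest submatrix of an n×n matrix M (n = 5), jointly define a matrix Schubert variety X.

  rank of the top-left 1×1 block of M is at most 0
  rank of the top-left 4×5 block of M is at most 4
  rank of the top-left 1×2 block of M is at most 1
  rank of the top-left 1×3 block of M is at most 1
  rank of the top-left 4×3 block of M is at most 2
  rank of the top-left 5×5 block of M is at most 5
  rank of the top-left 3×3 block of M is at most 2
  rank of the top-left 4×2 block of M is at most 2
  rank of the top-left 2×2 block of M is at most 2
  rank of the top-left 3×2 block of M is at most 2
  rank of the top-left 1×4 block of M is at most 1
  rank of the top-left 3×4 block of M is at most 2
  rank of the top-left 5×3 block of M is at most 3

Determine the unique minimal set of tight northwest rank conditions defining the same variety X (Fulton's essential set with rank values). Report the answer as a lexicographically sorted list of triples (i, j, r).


Rank table r_w(5×5) implied by the 13 constraints:

  R[1]: 0 1 1 1 1
  R[2]: 1 2 2 2 2
  R[3]: 1 2 2 2 3
  R[4]: 1 2 2 3 4
  R[5]: 1 2 3 4 5

reading off 1-entries of Δ²R: w = (2, 1, 5, 4, 3).

Fulton essential set (3 of the 4 Rothe cells):

[(1, 1, 0), (3, 4, 2), (4, 3, 2)]


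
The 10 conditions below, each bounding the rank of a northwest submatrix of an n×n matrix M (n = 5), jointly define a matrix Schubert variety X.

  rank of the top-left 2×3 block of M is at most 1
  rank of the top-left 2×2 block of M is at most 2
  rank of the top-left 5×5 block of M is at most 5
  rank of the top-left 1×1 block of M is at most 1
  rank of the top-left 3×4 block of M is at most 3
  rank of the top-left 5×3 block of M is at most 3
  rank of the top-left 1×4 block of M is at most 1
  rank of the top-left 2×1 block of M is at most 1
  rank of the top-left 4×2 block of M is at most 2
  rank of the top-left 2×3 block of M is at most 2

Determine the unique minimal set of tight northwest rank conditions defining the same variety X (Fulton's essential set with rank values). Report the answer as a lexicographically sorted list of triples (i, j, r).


Reconstructing r_w from the 10 given conditions:

  1  1  1  1  1
  1  1  1  2  2
  1  2  2  3  3
  1  2  3  4  4
  1  2  3  4  5

hence w(1..5) = (1, 4, 2, 3, 5).

ℓ(w)=2; the 1 essential cell (i,j,r):

[(2, 3, 1)]


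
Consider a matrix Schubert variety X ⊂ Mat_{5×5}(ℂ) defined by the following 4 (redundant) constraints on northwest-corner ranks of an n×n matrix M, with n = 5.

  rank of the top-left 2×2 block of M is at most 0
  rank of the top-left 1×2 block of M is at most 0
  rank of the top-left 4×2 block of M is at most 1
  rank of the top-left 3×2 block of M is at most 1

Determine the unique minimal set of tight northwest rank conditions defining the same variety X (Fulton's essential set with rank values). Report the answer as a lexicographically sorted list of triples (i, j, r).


Reconstructing r_w from the 4 given conditions:

  R[1]: 0 | 0 | 1 | 1 | 1
  R[2]: 0 | 0 | 1 | 2 | 2
  R[3]: 1 | 1 | 2 | 3 | 3
  R[4]: 1 | 1 | 2 | 3 | 4
  R[5]: 1 | 2 | 3 | 4 | 5

the unique w with this rank table is (3, 4, 1, 5, 2).

2 SE-corners of the 5-cell Rothe diagram give Ess(w):

[(2, 2, 0), (4, 2, 1)]
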